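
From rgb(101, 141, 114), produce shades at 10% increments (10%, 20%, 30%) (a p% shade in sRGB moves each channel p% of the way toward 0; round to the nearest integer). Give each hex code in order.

10%: (101 − 10.1 = 90.9→91, 141 − 14.1 = 126.9→127, 114 − 11.4 = 102.6→103) → #5b7f67
20%: (101 − 20.2 = 80.8→81, 141 − 28.2 = 112.8→113, 114 − 22.8 = 91.2→91) → #51715b
30%: (101 − 30.3 = 70.7→71, 141 − 42.3 = 98.7→99, 114 − 34.2 = 79.8→80) → #476350

#5b7f67, #51715b, #476350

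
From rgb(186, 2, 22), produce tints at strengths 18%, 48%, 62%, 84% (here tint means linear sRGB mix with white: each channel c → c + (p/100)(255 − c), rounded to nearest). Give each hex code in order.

#c63040, #db7b86, #e59fa6, #f4d7da

18%: (186 + 12.42 = 198.42→198, 2 + 45.54 = 47.54→48, 22 + 41.94 = 63.94→64) → #c63040
48%: (186 + 33.12 = 219.12→219, 2 + 121.44 = 123.44→123, 22 + 111.84 = 133.84→134) → #db7b86
62%: (186 + 42.78 = 228.78→229, 2 + 156.86 = 158.86→159, 22 + 144.46 = 166.46→166) → #e59fa6
84%: (186 + 57.96 = 243.96→244, 2 + 212.52 = 214.52→215, 22 + 195.72 = 217.72→218) → #f4d7da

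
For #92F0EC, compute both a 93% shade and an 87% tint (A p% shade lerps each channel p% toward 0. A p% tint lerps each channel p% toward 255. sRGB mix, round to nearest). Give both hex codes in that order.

#0A1111, #F1FDFD

#92F0EC is rgb(146, 240, 236).
93% shade:
  R: 146 + 0.93×(0−146) = 146 − 135.78 = 10.22 → 10
  G: 240 − 223.2 = 16.8 → 17
  B: 236 + 0.93×(0−236) = 236 − 219.48 = 16.52 → 17
  → #0A1111
87% tint:
  R: 146 + 0.87×(255−146) = 146 + 94.83 = 240.83 → 241
  G: 240 + 0.87×(255−240) = 240 + 13.05 = 253.05 → 253
  B: 236 + 16.53 = 252.53 → 253
  → #F1FDFD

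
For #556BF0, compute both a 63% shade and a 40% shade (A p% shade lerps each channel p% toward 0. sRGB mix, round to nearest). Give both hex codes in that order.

#556BF0 is rgb(85, 107, 240).
63% shade:
  R: 85 + 0.63×(0−85) = 85 − 53.55 = 31.45 → 31
  G: 107 + 0.63×(0−107) = 107 − 67.41 = 39.59 → 40
  B: 240 − 151.2 = 88.8 → 89
  → #1F2859
40% shade:
  R: 85 + 0.4×(0−85) = 85 − 34 = 51 → 51
  G: 107 + 0.4×(0−107) = 107 − 42.8 = 64.2 → 64
  B: 240 − 96 = 144 → 144
  → #334090

#1F2859, #334090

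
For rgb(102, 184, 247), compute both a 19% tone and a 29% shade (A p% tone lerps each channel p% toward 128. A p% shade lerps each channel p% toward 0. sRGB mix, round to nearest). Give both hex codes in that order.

#6BADE0, #4883AF

19% tone:
  R: 102 + 4.94 = 106.94 → 107
  G: 184 + 0.19×(128−184) = 184 − 10.64 = 173.36 → 173
  B: 247 + 0.19×(128−247) = 247 − 22.61 = 224.39 → 224
  → #6BADE0
29% shade:
  R: 102 − 29.58 = 72.42 → 72
  G: 184 + 0.29×(0−184) = 184 − 53.36 = 130.64 → 131
  B: 247 − 71.63 = 175.37 → 175
  → #4883AF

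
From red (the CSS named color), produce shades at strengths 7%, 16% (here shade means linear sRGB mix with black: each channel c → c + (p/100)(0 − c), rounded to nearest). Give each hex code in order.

CSS red is rgb(255, 0, 0).
7%: (255 − 17.85 = 237.15→237, 0→0, 0→0) → #ED0000
16%: (255 − 40.8 = 214.2→214, 0→0, 0→0) → #D60000

#ED0000, #D60000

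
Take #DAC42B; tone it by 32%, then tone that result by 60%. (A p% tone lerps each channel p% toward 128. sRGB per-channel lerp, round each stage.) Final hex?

#DAC42B is rgb(218, 196, 43).
A 32% tone moves each channel 32% toward 128:
  R: 218 + 0.32×(128−218) = 218 − 28.8 = 189.2 → 189
  G: 196 + 0.32×(128−196) = 196 − 21.76 = 174.24 → 174
  B: 43 + 0.32×(128−43) = 43 + 27.2 = 70.2 → 70
After the tone: rgb(189, 174, 70) = #BDAE46.
Lerp each channel 60% toward 128:
  R: 189 − 36.6 = 152.4 → 152
  G: 174 − 27.6 = 146.4 → 146
  B: 70 + 0.6×(128−70) = 70 + 34.8 = 104.8 → 105
rgb(152, 146, 105) = #989269.

#989269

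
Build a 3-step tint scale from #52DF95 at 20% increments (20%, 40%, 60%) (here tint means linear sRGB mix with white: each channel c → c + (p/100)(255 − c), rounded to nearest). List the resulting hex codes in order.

#52DF95 is rgb(82, 223, 149).
20%: (82 + 34.6 = 116.6→117, 223 + 6.4 = 229.4→229, 149 + 21.2 = 170.2→170) → #75E5AA
40%: (82 + 69.2 = 151.2→151, 223 + 12.8 = 235.8→236, 149 + 42.4 = 191.4→191) → #97ECBF
60%: (82 + 103.8 = 185.8→186, 223 + 19.2 = 242.2→242, 149 + 63.6 = 212.6→213) → #BAF2D5

#75E5AA, #97ECBF, #BAF2D5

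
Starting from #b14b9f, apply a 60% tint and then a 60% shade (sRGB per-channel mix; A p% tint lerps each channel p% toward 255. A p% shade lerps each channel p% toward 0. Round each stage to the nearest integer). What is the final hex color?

#b14b9f is rgb(177, 75, 159).
A 60% tint moves each channel 60% toward 255:
  R: 177 + 0.6×(255−177) = 177 + 46.8 = 223.8 → 224
  G: 75 + 108 = 183 → 183
  B: 159 + 0.6×(255−159) = 159 + 57.6 = 216.6 → 217
After the tint: rgb(224, 183, 217) = #e0b7d9.
Lerp each channel 60% toward 0:
  R: 224 + 0.6×(0−224) = 224 − 134.4 = 89.6 → 90
  G: 183 − 109.8 = 73.2 → 73
  B: 217 − 130.2 = 86.8 → 87
rgb(90, 73, 87) = #5a4957.

#5a4957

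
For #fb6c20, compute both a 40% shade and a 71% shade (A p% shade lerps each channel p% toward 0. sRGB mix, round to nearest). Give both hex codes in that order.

#974113, #491f09

#fb6c20 is rgb(251, 108, 32).
40% shade:
  R: 251 + 0.4×(0−251) = 251 − 100.4 = 150.6 → 151
  G: 108 + 0.4×(0−108) = 108 − 43.2 = 64.8 → 65
  B: 32 − 12.8 = 19.2 → 19
  → #974113
71% shade:
  R: 251 + 0.71×(0−251) = 251 − 178.21 = 72.79 → 73
  G: 108 + 0.71×(0−108) = 108 − 76.68 = 31.32 → 31
  B: 32 + 0.71×(0−32) = 32 − 22.72 = 9.28 → 9
  → #491f09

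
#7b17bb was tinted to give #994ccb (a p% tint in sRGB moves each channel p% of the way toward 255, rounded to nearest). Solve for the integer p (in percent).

#7b17bb is rgb(123, 23, 187); #994ccb is rgb(153, 76, 203).
On the G channel (widest range): 76 ≈ 23 + (p/100)(255 − 23), so p ≈ 100×(76 − 23)/(255 − 23) = 5300/232 = 22.84.
p = 23 reproduces all three channels after rounding.

23%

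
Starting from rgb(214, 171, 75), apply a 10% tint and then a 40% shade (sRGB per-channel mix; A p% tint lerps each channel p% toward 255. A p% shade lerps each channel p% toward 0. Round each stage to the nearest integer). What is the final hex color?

#836b38

Per channel, c → c + 0.1(255 − c):
  R: 214 + 4.1 = 218.1 → 218
  G: 171 + 8.4 = 179.4 → 179
  B: 75 + 18 = 93 → 93
After the tint: rgb(218, 179, 93) = #dab35d.
A 40% shade moves each channel 40% toward 0:
  R: 218 − 87.2 = 130.8 → 131
  G: 179 + 0.4×(0−179) = 179 − 71.6 = 107.4 → 107
  B: 93 − 37.2 = 55.8 → 56
rgb(131, 107, 56) = #836b38.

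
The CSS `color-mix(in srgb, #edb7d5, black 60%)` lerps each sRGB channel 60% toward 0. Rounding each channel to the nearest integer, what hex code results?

#5f4955

#edb7d5 is rgb(237, 183, 213).
Per channel, c → c + 0.6(0 − c):
  R: 237 − 142.2 = 94.8 → 95
  G: 183 − 109.8 = 73.2 → 73
  B: 213 + 0.6×(0−213) = 213 − 127.8 = 85.2 → 85
rgb(95, 73, 85) = #5f4955.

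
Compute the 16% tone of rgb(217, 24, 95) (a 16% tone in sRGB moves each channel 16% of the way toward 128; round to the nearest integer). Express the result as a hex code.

#CB2964

A 16% tone moves each channel 16% toward 128:
  R: 217 + 0.16×(128−217) = 217 − 14.24 = 202.76 → 203
  G: 24 + 0.16×(128−24) = 24 + 16.64 = 40.64 → 41
  B: 95 + 0.16×(128−95) = 95 + 5.28 = 100.28 → 100
rgb(203, 41, 100) = #CB2964.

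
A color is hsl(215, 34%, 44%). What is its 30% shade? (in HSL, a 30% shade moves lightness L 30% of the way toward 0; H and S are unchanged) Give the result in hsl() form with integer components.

L moves 30% from 44 toward 0: 44 − 13.2 = 30.8 → 31.
H and S are unchanged.

hsl(215, 34%, 31%)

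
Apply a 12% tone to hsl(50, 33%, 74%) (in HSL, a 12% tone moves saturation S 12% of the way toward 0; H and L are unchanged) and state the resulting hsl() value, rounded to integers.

hsl(50, 29%, 74%)

S moves 12% from 33 toward 0: 33 − 3.96 = 29.04 → 29.
H and L are unchanged.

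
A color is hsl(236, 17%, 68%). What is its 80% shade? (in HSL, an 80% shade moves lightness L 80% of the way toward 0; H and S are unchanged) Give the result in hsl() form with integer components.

L moves 80% from 68 toward 0: 68 − 54.4 = 13.6 → 14.
H and S are unchanged.

hsl(236, 17%, 14%)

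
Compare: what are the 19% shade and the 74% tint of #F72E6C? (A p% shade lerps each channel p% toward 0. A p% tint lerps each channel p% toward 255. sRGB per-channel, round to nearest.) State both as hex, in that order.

#C82557, #FDC9D9

#F72E6C is rgb(247, 46, 108).
19% shade:
  R: 247 − 46.93 = 200.07 → 200
  G: 46 − 8.74 = 37.26 → 37
  B: 108 + 0.19×(0−108) = 108 − 20.52 = 87.48 → 87
  → #C82557
74% tint:
  R: 247 + 5.92 = 252.92 → 253
  G: 46 + 0.74×(255−46) = 46 + 154.66 = 200.66 → 201
  B: 108 + 0.74×(255−108) = 108 + 108.78 = 216.78 → 217
  → #FDC9D9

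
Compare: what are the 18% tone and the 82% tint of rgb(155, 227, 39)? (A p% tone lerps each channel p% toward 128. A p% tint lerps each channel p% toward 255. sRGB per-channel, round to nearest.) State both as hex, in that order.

#96d137, #edfad8

18% tone:
  R: 155 − 4.86 = 150.14 → 150
  G: 227 − 17.82 = 209.18 → 209
  B: 39 + 16.02 = 55.02 → 55
  → #96d137
82% tint:
  R: 155 + 0.82×(255−155) = 155 + 82 = 237 → 237
  G: 227 + 22.96 = 249.96 → 250
  B: 39 + 0.82×(255−39) = 39 + 177.12 = 216.12 → 216
  → #edfad8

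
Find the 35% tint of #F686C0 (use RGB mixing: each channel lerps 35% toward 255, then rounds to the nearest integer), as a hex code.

#F9B0D6

#F686C0 is rgb(246, 134, 192).
Lerp each channel 35% toward 255:
  R: 246 + 0.35×(255−246) = 246 + 3.15 = 249.15 → 249
  G: 134 + 42.35 = 176.35 → 176
  B: 192 + 0.35×(255−192) = 192 + 22.05 = 214.05 → 214
rgb(249, 176, 214) = #F9B0D6.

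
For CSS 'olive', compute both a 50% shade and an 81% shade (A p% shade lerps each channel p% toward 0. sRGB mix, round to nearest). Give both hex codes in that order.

CSS olive is rgb(128, 128, 0).
50% shade:
  R: 128 + 0.5×(0−128) = 128 − 64 = 64 → 64
  G: 128 − 64 = 64 → 64
  B: 0 + 0.5×(0−0) = 0 + 0 = 0 → 0
  → #404000
81% shade:
  R: 128 − 103.68 = 24.32 → 24
  G: 128 − 103.68 = 24.32 → 24
  B: 0 + 0.81×(0−0) = 0 + 0 = 0 → 0
  → #181800

#404000, #181800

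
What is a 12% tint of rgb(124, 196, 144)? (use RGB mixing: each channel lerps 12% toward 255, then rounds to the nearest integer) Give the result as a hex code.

Per channel, c → c + 0.12(255 − c):
  R: 124 + 15.72 = 139.72 → 140
  G: 196 + 0.12×(255−196) = 196 + 7.08 = 203.08 → 203
  B: 144 + 0.12×(255−144) = 144 + 13.32 = 157.32 → 157
rgb(140, 203, 157) = #8CCB9D.

#8CCB9D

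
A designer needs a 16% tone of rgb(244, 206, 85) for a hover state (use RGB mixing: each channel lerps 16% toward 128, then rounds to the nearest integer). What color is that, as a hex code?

Per channel, c → c + 0.16(128 − c):
  R: 244 + 0.16×(128−244) = 244 − 18.56 = 225.44 → 225
  G: 206 − 12.48 = 193.52 → 194
  B: 85 + 0.16×(128−85) = 85 + 6.88 = 91.88 → 92
rgb(225, 194, 92) = #E1C25C.

#E1C25C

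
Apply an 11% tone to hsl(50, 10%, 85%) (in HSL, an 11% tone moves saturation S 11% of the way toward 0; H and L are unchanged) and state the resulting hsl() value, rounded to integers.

S moves 11% from 10 toward 0: 10 − 1.1 = 8.9 → 9.
H and L are unchanged.

hsl(50, 9%, 85%)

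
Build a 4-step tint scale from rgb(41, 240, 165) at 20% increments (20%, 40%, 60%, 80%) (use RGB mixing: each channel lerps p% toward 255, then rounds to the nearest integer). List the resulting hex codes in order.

20%: (41 + 42.8 = 83.8→84, 240 + 3 = 243→243, 165 + 18 = 183→183) → #54F3B7
40%: (41 + 85.6 = 126.6→127, 240 + 6 = 246→246, 165 + 36 = 201→201) → #7FF6C9
60%: (41 + 128.4 = 169.4→169, 240 + 9 = 249→249, 165 + 54 = 219→219) → #A9F9DB
80%: (41 + 171.2 = 212.2→212, 240 + 12 = 252→252, 165 + 72 = 237→237) → #D4FCED

#54F3B7, #7FF6C9, #A9F9DB, #D4FCED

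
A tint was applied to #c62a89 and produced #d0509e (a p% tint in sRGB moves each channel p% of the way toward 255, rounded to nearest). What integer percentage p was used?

#c62a89 is rgb(198, 42, 137); #d0509e is rgb(208, 80, 158).
On the G channel (widest range): 80 ≈ 42 + (p/100)(255 − 42), so p ≈ 100×(80 − 42)/(255 − 42) = 3800/213 = 17.84.
p = 18 reproduces all three channels after rounding.

18%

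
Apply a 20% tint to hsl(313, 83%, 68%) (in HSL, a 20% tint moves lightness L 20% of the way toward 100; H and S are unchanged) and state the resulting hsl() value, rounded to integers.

hsl(313, 83%, 74%)

L moves 20% from 68 toward 100: 68 + 6.4 = 74.4 → 74.
H and S are unchanged.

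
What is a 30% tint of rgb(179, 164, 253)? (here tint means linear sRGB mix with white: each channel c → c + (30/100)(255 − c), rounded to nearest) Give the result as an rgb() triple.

Lerp each channel 30% toward 255:
  R: 179 + 0.3×(255−179) = 179 + 22.8 = 201.8 → 202
  G: 164 + 0.3×(255−164) = 164 + 27.3 = 191.3 → 191
  B: 253 + 0.6 = 253.6 → 254

rgb(202, 191, 254)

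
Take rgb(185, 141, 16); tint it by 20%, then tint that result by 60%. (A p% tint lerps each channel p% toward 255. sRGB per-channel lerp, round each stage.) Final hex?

Lerp each channel 20% toward 255:
  R: 185 + 14 = 199 → 199
  G: 141 + 0.2×(255−141) = 141 + 22.8 = 163.8 → 164
  B: 16 + 0.2×(255−16) = 16 + 47.8 = 63.8 → 64
After the tint: rgb(199, 164, 64) = #C7A440.
Per channel, c → c + 0.6(255 − c):
  R: 199 + 0.6×(255−199) = 199 + 33.6 = 232.6 → 233
  G: 164 + 0.6×(255−164) = 164 + 54.6 = 218.6 → 219
  B: 64 + 0.6×(255−64) = 64 + 114.6 = 178.6 → 179
rgb(233, 219, 179) = #E9DBB3.

#E9DBB3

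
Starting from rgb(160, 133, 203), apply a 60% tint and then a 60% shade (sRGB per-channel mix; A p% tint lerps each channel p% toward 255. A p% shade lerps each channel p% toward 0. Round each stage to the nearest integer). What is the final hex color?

Per channel, c → c + 0.6(255 − c):
  R: 160 + 0.6×(255−160) = 160 + 57 = 217 → 217
  G: 133 + 73.2 = 206.2 → 206
  B: 203 + 0.6×(255−203) = 203 + 31.2 = 234.2 → 234
After the tint: rgb(217, 206, 234) = #d9ceea.
Lerp each channel 60% toward 0:
  R: 217 + 0.6×(0−217) = 217 − 130.2 = 86.8 → 87
  G: 206 + 0.6×(0−206) = 206 − 123.6 = 82.4 → 82
  B: 234 − 140.4 = 93.6 → 94
rgb(87, 82, 94) = #57525e.

#57525e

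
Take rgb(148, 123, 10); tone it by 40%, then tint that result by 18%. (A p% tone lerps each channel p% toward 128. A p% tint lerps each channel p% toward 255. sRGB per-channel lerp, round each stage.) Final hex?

#a1945d

Per channel, c → c + 0.4(128 − c):
  R: 148 − 8 = 140 → 140
  G: 123 + 0.4×(128−123) = 123 + 2 = 125 → 125
  B: 10 + 47.2 = 57.2 → 57
After the tone: rgb(140, 125, 57) = #8c7d39.
Lerp each channel 18% toward 255:
  R: 140 + 0.18×(255−140) = 140 + 20.7 = 160.7 → 161
  G: 125 + 23.4 = 148.4 → 148
  B: 57 + 35.64 = 92.64 → 93
rgb(161, 148, 93) = #a1945d.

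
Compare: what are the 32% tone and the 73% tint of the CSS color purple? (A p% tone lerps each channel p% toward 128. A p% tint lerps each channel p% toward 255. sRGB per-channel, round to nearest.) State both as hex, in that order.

CSS purple is rgb(128, 0, 128).
32% tone:
  R: 128 + 0 = 128 → 128
  G: 0 + 0.32×(128−0) = 0 + 40.96 = 40.96 → 41
  B: 128 + 0.32×(128−128) = 128 + 0 = 128 → 128
  → #802980
73% tint:
  R: 128 + 0.73×(255−128) = 128 + 92.71 = 220.71 → 221
  G: 0 + 0.73×(255−0) = 0 + 186.15 = 186.15 → 186
  B: 128 + 92.71 = 220.71 → 221
  → #ddbadd

#802980, #ddbadd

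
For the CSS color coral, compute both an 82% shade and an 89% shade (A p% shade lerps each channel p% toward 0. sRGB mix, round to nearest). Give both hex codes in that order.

#2e170e, #1c0e09

CSS coral is rgb(255, 127, 80).
82% shade:
  R: 255 + 0.82×(0−255) = 255 − 209.1 = 45.9 → 46
  G: 127 + 0.82×(0−127) = 127 − 104.14 = 22.86 → 23
  B: 80 + 0.82×(0−80) = 80 − 65.6 = 14.4 → 14
  → #2e170e
89% shade:
  R: 255 − 226.95 = 28.05 → 28
  G: 127 + 0.89×(0−127) = 127 − 113.03 = 13.97 → 14
  B: 80 − 71.2 = 8.8 → 9
  → #1c0e09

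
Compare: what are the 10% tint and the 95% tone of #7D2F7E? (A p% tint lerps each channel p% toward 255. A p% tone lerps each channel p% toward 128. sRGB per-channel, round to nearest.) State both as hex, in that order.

#8A448B, #807C80

#7D2F7E is rgb(125, 47, 126).
10% tint:
  R: 125 + 13 = 138 → 138
  G: 47 + 0.1×(255−47) = 47 + 20.8 = 67.8 → 68
  B: 126 + 0.1×(255−126) = 126 + 12.9 = 138.9 → 139
  → #8A448B
95% tone:
  R: 125 + 2.85 = 127.85 → 128
  G: 47 + 0.95×(128−47) = 47 + 76.95 = 123.95 → 124
  B: 126 + 1.9 = 127.9 → 128
  → #807C80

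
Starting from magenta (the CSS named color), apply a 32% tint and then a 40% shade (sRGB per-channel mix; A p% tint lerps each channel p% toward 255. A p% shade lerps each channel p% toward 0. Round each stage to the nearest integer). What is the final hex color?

#993199

CSS magenta is rgb(255, 0, 255).
A 32% tint moves each channel 32% toward 255:
  R: 255 + 0.32×(255−255) = 255 + 0 = 255 → 255
  G: 0 + 0.32×(255−0) = 0 + 81.6 = 81.6 → 82
  B: 255 + 0 = 255 → 255
After the tint: rgb(255, 82, 255) = #ff52ff.
Per channel, c → c + 0.4(0 − c):
  R: 255 − 102 = 153 → 153
  G: 82 − 32.8 = 49.2 → 49
  B: 255 + 0.4×(0−255) = 255 − 102 = 153 → 153
rgb(153, 49, 153) = #993199.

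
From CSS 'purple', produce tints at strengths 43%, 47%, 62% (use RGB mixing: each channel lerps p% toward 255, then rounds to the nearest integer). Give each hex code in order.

#B76EB7, #BC78BC, #CF9ECF

CSS purple is rgb(128, 0, 128).
43%: (128 + 54.61 = 182.61→183, 0 + 109.65 = 109.65→110, 128 + 54.61 = 182.61→183) → #B76EB7
47%: (128 + 59.69 = 187.69→188, 0 + 119.85 = 119.85→120, 128 + 59.69 = 187.69→188) → #BC78BC
62%: (128 + 78.74 = 206.74→207, 0 + 158.1 = 158.1→158, 128 + 78.74 = 206.74→207) → #CF9ECF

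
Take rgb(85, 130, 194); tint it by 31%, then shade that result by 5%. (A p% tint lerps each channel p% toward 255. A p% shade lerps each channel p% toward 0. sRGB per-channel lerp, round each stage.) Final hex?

A 31% tint moves each channel 31% toward 255:
  R: 85 + 52.7 = 137.7 → 138
  G: 130 + 38.75 = 168.75 → 169
  B: 194 + 18.91 = 212.91 → 213
After the tint: rgb(138, 169, 213) = #8AA9D5.
A 5% shade moves each channel 5% toward 0:
  R: 138 − 6.9 = 131.1 → 131
  G: 169 + 0.05×(0−169) = 169 − 8.45 = 160.55 → 161
  B: 213 − 10.65 = 202.35 → 202
rgb(131, 161, 202) = #83A1CA.

#83A1CA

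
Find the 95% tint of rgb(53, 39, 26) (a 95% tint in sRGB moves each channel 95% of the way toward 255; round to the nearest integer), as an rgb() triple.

Per channel, c → c + 0.95(255 − c):
  R: 53 + 191.9 = 244.9 → 245
  G: 39 + 205.2 = 244.2 → 244
  B: 26 + 217.55 = 243.55 → 244

rgb(245, 244, 244)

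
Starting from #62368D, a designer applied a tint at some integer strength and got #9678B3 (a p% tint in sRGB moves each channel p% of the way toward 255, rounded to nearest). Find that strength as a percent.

33%

#62368D is rgb(98, 54, 141); #9678B3 is rgb(150, 120, 179).
On the G channel (widest range): 120 ≈ 54 + (p/100)(255 − 54), so p ≈ 100×(120 − 54)/(255 − 54) = 6600/201 = 32.84.
p = 33 reproduces all three channels after rounding.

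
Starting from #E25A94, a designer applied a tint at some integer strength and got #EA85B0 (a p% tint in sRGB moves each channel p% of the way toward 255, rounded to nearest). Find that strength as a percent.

#E25A94 is rgb(226, 90, 148); #EA85B0 is rgb(234, 133, 176).
On the G channel (widest range): 133 ≈ 90 + (p/100)(255 − 90), so p ≈ 100×(133 − 90)/(255 − 90) = 4300/165 = 26.06.
p = 26 reproduces all three channels after rounding.

26%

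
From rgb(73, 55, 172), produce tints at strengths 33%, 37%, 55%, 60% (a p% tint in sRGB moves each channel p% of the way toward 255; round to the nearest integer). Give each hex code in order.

33%: (73 + 60.06 = 133.06→133, 55 + 66 = 121→121, 172 + 27.39 = 199.39→199) → #8579C7
37%: (73 + 67.34 = 140.34→140, 55 + 74 = 129→129, 172 + 30.71 = 202.71→203) → #8C81CB
55%: (73 + 100.1 = 173.1→173, 55 + 110 = 165→165, 172 + 45.65 = 217.65→218) → #ADA5DA
60%: (73 + 109.2 = 182.2→182, 55 + 120 = 175→175, 172 + 49.8 = 221.8→222) → #B6AFDE

#8579C7, #8C81CB, #ADA5DA, #B6AFDE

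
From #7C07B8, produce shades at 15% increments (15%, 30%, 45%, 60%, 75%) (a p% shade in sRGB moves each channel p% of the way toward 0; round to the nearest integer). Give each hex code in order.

#7C07B8 is rgb(124, 7, 184).
15%: (124 − 18.6 = 105.4→105, 7 − 1.05 = 5.95→6, 184 − 27.6 = 156.4→156) → #69069C
30%: (124 − 37.2 = 86.8→87, 7 − 2.1 = 4.9→5, 184 − 55.2 = 128.8→129) → #570581
45%: (124 − 55.8 = 68.2→68, 7 − 3.15 = 3.85→4, 184 − 82.8 = 101.2→101) → #440465
60%: (124 − 74.4 = 49.6→50, 7 − 4.2 = 2.8→3, 184 − 110.4 = 73.6→74) → #32034A
75%: (124 − 93 = 31→31, 7 − 5.25 = 1.75→2, 184 − 138 = 46→46) → #1F022E

#69069C, #570581, #440465, #32034A, #1F022E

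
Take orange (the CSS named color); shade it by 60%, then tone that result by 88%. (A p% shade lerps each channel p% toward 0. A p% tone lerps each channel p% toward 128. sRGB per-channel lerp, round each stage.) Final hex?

#7d7971

CSS orange is rgb(255, 165, 0).
Per channel, c → c + 0.6(0 − c):
  R: 255 + 0.6×(0−255) = 255 − 153 = 102 → 102
  G: 165 − 99 = 66 → 66
  B: 0 + 0 = 0 → 0
After the shade: rgb(102, 66, 0) = #664200.
Per channel, c → c + 0.88(128 − c):
  R: 102 + 0.88×(128−102) = 102 + 22.88 = 124.88 → 125
  G: 66 + 54.56 = 120.56 → 121
  B: 0 + 0.88×(128−0) = 0 + 112.64 = 112.64 → 113
rgb(125, 121, 113) = #7d7971.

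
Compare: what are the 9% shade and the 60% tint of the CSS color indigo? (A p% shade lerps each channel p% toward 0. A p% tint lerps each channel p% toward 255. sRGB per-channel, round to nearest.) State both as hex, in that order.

CSS indigo is rgb(75, 0, 130).
9% shade:
  R: 75 − 6.75 = 68.25 → 68
  G: 0 + 0.09×(0−0) = 0 + 0 = 0 → 0
  B: 130 + 0.09×(0−130) = 130 − 11.7 = 118.3 → 118
  → #440076
60% tint:
  R: 75 + 108 = 183 → 183
  G: 0 + 0.6×(255−0) = 0 + 153 = 153 → 153
  B: 130 + 0.6×(255−130) = 130 + 75 = 205 → 205
  → #B799CD

#440076, #B799CD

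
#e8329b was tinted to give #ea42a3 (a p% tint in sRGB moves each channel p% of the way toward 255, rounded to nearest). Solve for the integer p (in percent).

8%

#e8329b is rgb(232, 50, 155); #ea42a3 is rgb(234, 66, 163).
On the G channel (widest range): 66 ≈ 50 + (p/100)(255 − 50), so p ≈ 100×(66 − 50)/(255 − 50) = 1600/205 = 7.80.
p = 8 reproduces all three channels after rounding.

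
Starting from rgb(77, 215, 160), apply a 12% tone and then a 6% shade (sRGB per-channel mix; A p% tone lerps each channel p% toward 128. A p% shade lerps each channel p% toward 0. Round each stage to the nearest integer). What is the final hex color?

A 12% tone moves each channel 12% toward 128:
  R: 77 + 0.12×(128−77) = 77 + 6.12 = 83.12 → 83
  G: 215 + 0.12×(128−215) = 215 − 10.44 = 204.56 → 205
  B: 160 − 3.84 = 156.16 → 156
After the tone: rgb(83, 205, 156) = #53CD9C.
Lerp each channel 6% toward 0:
  R: 83 + 0.06×(0−83) = 83 − 4.98 = 78.02 → 78
  G: 205 − 12.3 = 192.7 → 193
  B: 156 + 0.06×(0−156) = 156 − 9.36 = 146.64 → 147
rgb(78, 193, 147) = #4EC193.

#4EC193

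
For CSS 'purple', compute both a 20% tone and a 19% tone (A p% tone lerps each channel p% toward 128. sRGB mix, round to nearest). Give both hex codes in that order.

CSS purple is rgb(128, 0, 128).
20% tone:
  R: 128 + 0 = 128 → 128
  G: 0 + 25.6 = 25.6 → 26
  B: 128 + 0.2×(128−128) = 128 + 0 = 128 → 128
  → #801A80
19% tone:
  R: 128 + 0.19×(128−128) = 128 + 0 = 128 → 128
  G: 0 + 0.19×(128−0) = 0 + 24.32 = 24.32 → 24
  B: 128 + 0.19×(128−128) = 128 + 0 = 128 → 128
  → #801880

#801A80, #801880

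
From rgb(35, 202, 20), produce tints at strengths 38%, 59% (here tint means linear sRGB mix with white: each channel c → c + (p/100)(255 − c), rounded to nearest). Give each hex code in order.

#77DE6D, #A5E99F

38%: (35 + 83.6 = 118.6→119, 202 + 20.14 = 222.14→222, 20 + 89.3 = 109.3→109) → #77DE6D
59%: (35 + 129.8 = 164.8→165, 202 + 31.27 = 233.27→233, 20 + 138.65 = 158.65→159) → #A5E99F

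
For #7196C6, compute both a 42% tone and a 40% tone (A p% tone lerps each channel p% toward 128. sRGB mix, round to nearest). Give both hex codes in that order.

#7196C6 is rgb(113, 150, 198).
42% tone:
  R: 113 + 0.42×(128−113) = 113 + 6.3 = 119.3 → 119
  G: 150 − 9.24 = 140.76 → 141
  B: 198 − 29.4 = 168.6 → 169
  → #778DA9
40% tone:
  R: 113 + 0.4×(128−113) = 113 + 6 = 119 → 119
  G: 150 + 0.4×(128−150) = 150 − 8.8 = 141.2 → 141
  B: 198 − 28 = 170 → 170
  → #778DAA

#778DA9, #778DAA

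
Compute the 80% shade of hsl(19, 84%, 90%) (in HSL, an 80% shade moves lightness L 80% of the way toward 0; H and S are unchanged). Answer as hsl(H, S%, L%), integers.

L moves 80% from 90 toward 0: 90 − 72 = 18 → 18.
H and S are unchanged.

hsl(19, 84%, 18%)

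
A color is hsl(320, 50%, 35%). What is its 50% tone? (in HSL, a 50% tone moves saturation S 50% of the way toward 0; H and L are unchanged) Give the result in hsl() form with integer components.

hsl(320, 25%, 35%)

S moves 50% from 50 toward 0: 50 − 25 = 25 → 25.
H and L are unchanged.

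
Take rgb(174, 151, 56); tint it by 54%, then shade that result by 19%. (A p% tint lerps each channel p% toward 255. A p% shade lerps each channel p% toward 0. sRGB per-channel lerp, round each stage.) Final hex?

#B1A884

Per channel, c → c + 0.54(255 − c):
  R: 174 + 0.54×(255−174) = 174 + 43.74 = 217.74 → 218
  G: 151 + 0.54×(255−151) = 151 + 56.16 = 207.16 → 207
  B: 56 + 107.46 = 163.46 → 163
After the tint: rgb(218, 207, 163) = #DACFA3.
Lerp each channel 19% toward 0:
  R: 218 + 0.19×(0−218) = 218 − 41.42 = 176.58 → 177
  G: 207 − 39.33 = 167.67 → 168
  B: 163 + 0.19×(0−163) = 163 − 30.97 = 132.03 → 132
rgb(177, 168, 132) = #B1A884.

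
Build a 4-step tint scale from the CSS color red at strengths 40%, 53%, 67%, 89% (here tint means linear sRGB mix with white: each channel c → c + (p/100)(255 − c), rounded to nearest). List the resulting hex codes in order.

CSS red is rgb(255, 0, 0).
40%: (255→255, 0 + 102 = 102→102, 0 + 102 = 102→102) → #ff6666
53%: (255→255, 0 + 135.15 = 135.15→135, 0 + 135.15 = 135.15→135) → #ff8787
67%: (255→255, 0 + 170.85 = 170.85→171, 0 + 170.85 = 170.85→171) → #ffabab
89%: (255→255, 0 + 226.95 = 226.95→227, 0 + 226.95 = 226.95→227) → #ffe3e3

#ff6666, #ff8787, #ffabab, #ffe3e3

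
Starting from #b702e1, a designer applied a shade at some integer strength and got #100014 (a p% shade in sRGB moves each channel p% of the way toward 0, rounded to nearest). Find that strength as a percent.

#b702e1 is rgb(183, 2, 225); #100014 is rgb(16, 0, 20).
On the B channel (widest range): 20 ≈ 225 + (p/100)(0 − 225), so p ≈ 100×(20 − 225)/(0 − 225) = -20500/-225 = 91.11.
p = 91 reproduces all three channels after rounding.

91%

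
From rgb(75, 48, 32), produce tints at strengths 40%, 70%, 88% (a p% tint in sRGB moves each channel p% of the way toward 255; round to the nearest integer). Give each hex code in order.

#938379, #c9c1bc, #e9e6e4

40%: (75 + 72 = 147→147, 48 + 82.8 = 130.8→131, 32 + 89.2 = 121.2→121) → #938379
70%: (75 + 126 = 201→201, 48 + 144.9 = 192.9→193, 32 + 156.1 = 188.1→188) → #c9c1bc
88%: (75 + 158.4 = 233.4→233, 48 + 182.16 = 230.16→230, 32 + 196.24 = 228.24→228) → #e9e6e4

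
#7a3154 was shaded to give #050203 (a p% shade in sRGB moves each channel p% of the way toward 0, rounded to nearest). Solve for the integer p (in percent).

96%

#7a3154 is rgb(122, 49, 84); #050203 is rgb(5, 2, 3).
On the R channel (widest range): 5 ≈ 122 + (p/100)(0 − 122), so p ≈ 100×(5 − 122)/(0 − 122) = -11700/-122 = 95.90.
p = 96 reproduces all three channels after rounding.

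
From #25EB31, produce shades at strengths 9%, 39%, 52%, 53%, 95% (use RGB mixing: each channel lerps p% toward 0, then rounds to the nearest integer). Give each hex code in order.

#22D62D, #178F1E, #127118, #116E17, #020C02

#25EB31 is rgb(37, 235, 49).
9%: (37 − 3.33 = 33.67→34, 235 − 21.15 = 213.85→214, 49 − 4.41 = 44.59→45) → #22D62D
39%: (37 − 14.43 = 22.57→23, 235 − 91.65 = 143.35→143, 49 − 19.11 = 29.89→30) → #178F1E
52%: (37 − 19.24 = 17.76→18, 235 − 122.2 = 112.8→113, 49 − 25.48 = 23.52→24) → #127118
53%: (37 − 19.61 = 17.39→17, 235 − 124.55 = 110.45→110, 49 − 25.97 = 23.03→23) → #116E17
95%: (37 − 35.15 = 1.85→2, 235 − 223.25 = 11.75→12, 49 − 46.55 = 2.45→2) → #020C02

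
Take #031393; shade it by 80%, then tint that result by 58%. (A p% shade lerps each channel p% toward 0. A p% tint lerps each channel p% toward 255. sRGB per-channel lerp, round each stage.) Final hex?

#031393 is rgb(3, 19, 147).
Per channel, c → c + 0.8(0 − c):
  R: 3 + 0.8×(0−3) = 3 − 2.4 = 0.6 → 1
  G: 19 + 0.8×(0−19) = 19 − 15.2 = 3.8 → 4
  B: 147 + 0.8×(0−147) = 147 − 117.6 = 29.4 → 29
After the shade: rgb(1, 4, 29) = #01041D.
A 58% tint moves each channel 58% toward 255:
  R: 1 + 147.32 = 148.32 → 148
  G: 4 + 145.58 = 149.58 → 150
  B: 29 + 0.58×(255−29) = 29 + 131.08 = 160.08 → 160
rgb(148, 150, 160) = #9496A0.

#9496A0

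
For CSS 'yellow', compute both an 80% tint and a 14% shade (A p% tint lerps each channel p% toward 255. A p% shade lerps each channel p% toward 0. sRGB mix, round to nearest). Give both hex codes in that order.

#FFFFCC, #DBDB00

CSS yellow is rgb(255, 255, 0).
80% tint:
  R: 255 + 0 = 255 → 255
  G: 255 + 0 = 255 → 255
  B: 0 + 204 = 204 → 204
  → #FFFFCC
14% shade:
  R: 255 + 0.14×(0−255) = 255 − 35.7 = 219.3 → 219
  G: 255 − 35.7 = 219.3 → 219
  B: 0 + 0 = 0 → 0
  → #DBDB00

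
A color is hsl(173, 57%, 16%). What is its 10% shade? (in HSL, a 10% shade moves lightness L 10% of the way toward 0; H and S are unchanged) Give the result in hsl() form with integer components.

L moves 10% from 16 toward 0: 16 − 1.6 = 14.4 → 14.
H and S are unchanged.

hsl(173, 57%, 14%)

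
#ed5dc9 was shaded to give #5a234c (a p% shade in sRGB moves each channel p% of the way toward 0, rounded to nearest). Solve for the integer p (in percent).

62%

#ed5dc9 is rgb(237, 93, 201); #5a234c is rgb(90, 35, 76).
On the R channel (widest range): 90 ≈ 237 + (p/100)(0 − 237), so p ≈ 100×(90 − 237)/(0 − 237) = -14700/-237 = 62.03.
p = 62 reproduces all three channels after rounding.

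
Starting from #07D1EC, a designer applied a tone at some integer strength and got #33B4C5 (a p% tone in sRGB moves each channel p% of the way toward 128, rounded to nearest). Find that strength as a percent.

#07D1EC is rgb(7, 209, 236); #33B4C5 is rgb(51, 180, 197).
On the R channel (widest range): 51 ≈ 7 + (p/100)(128 − 7), so p ≈ 100×(51 − 7)/(128 − 7) = 4400/121 = 36.36.
p = 36 reproduces all three channels after rounding.

36%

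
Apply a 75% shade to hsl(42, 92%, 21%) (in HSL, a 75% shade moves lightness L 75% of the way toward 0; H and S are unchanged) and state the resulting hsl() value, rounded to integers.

L moves 75% from 21 toward 0: 21 − 15.75 = 5.25 → 5.
H and S are unchanged.

hsl(42, 92%, 5%)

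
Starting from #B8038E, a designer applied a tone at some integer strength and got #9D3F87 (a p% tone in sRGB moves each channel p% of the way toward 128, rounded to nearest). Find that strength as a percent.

#B8038E is rgb(184, 3, 142); #9D3F87 is rgb(157, 63, 135).
On the G channel (widest range): 63 ≈ 3 + (p/100)(128 − 3), so p ≈ 100×(63 − 3)/(128 − 3) = 6000/125 = 48.00.
p = 48 reproduces all three channels after rounding.

48%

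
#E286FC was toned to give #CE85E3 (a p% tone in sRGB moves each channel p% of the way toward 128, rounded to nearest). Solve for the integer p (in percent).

#E286FC is rgb(226, 134, 252); #CE85E3 is rgb(206, 133, 227).
On the B channel (widest range): 227 ≈ 252 + (p/100)(128 − 252), so p ≈ 100×(227 − 252)/(128 − 252) = -2500/-124 = 20.16.
p = 20 reproduces all three channels after rounding.

20%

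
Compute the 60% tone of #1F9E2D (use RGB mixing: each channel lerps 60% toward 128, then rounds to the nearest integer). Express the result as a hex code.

#1F9E2D is rgb(31, 158, 45).
Per channel, c → c + 0.6(128 − c):
  R: 31 + 58.2 = 89.2 → 89
  G: 158 + 0.6×(128−158) = 158 − 18 = 140 → 140
  B: 45 + 49.8 = 94.8 → 95
rgb(89, 140, 95) = #598C5F.

#598C5F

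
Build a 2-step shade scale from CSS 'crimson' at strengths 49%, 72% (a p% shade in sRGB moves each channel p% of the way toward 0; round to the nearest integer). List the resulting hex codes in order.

CSS crimson is rgb(220, 20, 60).
49%: (220 − 107.8 = 112.2→112, 20 − 9.8 = 10.2→10, 60 − 29.4 = 30.6→31) → #700a1f
72%: (220 − 158.4 = 61.6→62, 20 − 14.4 = 5.6→6, 60 − 43.2 = 16.8→17) → #3e0611

#700a1f, #3e0611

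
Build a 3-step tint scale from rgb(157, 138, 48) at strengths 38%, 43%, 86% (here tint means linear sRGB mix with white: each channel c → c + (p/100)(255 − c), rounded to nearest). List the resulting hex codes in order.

38%: (157 + 37.24 = 194.24→194, 138 + 44.46 = 182.46→182, 48 + 78.66 = 126.66→127) → #C2B67F
43%: (157 + 42.14 = 199.14→199, 138 + 50.31 = 188.31→188, 48 + 89.01 = 137.01→137) → #C7BC89
86%: (157 + 84.28 = 241.28→241, 138 + 100.62 = 238.62→239, 48 + 178.02 = 226.02→226) → #F1EFE2

#C2B67F, #C7BC89, #F1EFE2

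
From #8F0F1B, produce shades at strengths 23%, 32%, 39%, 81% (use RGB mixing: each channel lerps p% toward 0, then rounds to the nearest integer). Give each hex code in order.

#8F0F1B is rgb(143, 15, 27).
23%: (143 − 32.89 = 110.11→110, 15 − 3.45 = 11.55→12, 27 − 6.21 = 20.79→21) → #6E0C15
32%: (143 − 45.76 = 97.24→97, 15 − 4.8 = 10.2→10, 27 − 8.64 = 18.36→18) → #610A12
39%: (143 − 55.77 = 87.23→87, 15 − 5.85 = 9.15→9, 27 − 10.53 = 16.47→16) → #570910
81%: (143 − 115.83 = 27.17→27, 15 − 12.15 = 2.85→3, 27 − 21.87 = 5.13→5) → #1B0305

#6E0C15, #610A12, #570910, #1B0305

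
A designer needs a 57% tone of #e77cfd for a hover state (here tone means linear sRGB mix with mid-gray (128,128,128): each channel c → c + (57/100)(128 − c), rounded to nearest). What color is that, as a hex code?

#e77cfd is rgb(231, 124, 253).
Per channel, c → c + 0.57(128 − c):
  R: 231 − 58.71 = 172.29 → 172
  G: 124 + 0.57×(128−124) = 124 + 2.28 = 126.28 → 126
  B: 253 − 71.25 = 181.75 → 182
rgb(172, 126, 182) = #ac7eb6.

#ac7eb6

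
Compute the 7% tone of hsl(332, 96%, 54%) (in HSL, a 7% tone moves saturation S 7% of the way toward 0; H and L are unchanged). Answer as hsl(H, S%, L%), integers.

hsl(332, 89%, 54%)

S moves 7% from 96 toward 0: 96 − 6.72 = 89.28 → 89.
H and L are unchanged.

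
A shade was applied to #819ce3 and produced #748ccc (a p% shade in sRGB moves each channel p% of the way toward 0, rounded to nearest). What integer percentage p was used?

10%

#819ce3 is rgb(129, 156, 227); #748ccc is rgb(116, 140, 204).
On the B channel (widest range): 204 ≈ 227 + (p/100)(0 − 227), so p ≈ 100×(204 − 227)/(0 − 227) = -2300/-227 = 10.13.
p = 10 reproduces all three channels after rounding.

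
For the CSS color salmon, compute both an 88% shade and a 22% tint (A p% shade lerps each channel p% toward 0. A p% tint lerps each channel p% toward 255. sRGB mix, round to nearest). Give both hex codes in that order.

#1E0F0E, #FB9C91

CSS salmon is rgb(250, 128, 114).
88% shade:
  R: 250 − 220 = 30 → 30
  G: 128 + 0.88×(0−128) = 128 − 112.64 = 15.36 → 15
  B: 114 − 100.32 = 13.68 → 14
  → #1E0F0E
22% tint:
  R: 250 + 0.22×(255−250) = 250 + 1.1 = 251.1 → 251
  G: 128 + 27.94 = 155.94 → 156
  B: 114 + 31.02 = 145.02 → 145
  → #FB9C91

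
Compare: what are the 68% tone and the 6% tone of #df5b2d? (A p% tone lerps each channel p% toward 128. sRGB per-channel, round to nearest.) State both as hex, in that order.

#df5b2d is rgb(223, 91, 45).
68% tone:
  R: 223 + 0.68×(128−223) = 223 − 64.6 = 158.4 → 158
  G: 91 + 25.16 = 116.16 → 116
  B: 45 + 0.68×(128−45) = 45 + 56.44 = 101.44 → 101
  → #9e7465
6% tone:
  R: 223 + 0.06×(128−223) = 223 − 5.7 = 217.3 → 217
  G: 91 + 0.06×(128−91) = 91 + 2.22 = 93.22 → 93
  B: 45 + 4.98 = 49.98 → 50
  → #d95d32

#9e7465, #d95d32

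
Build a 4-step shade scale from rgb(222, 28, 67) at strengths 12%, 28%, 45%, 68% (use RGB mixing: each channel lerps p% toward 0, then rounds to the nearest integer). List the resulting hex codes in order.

#c3193b, #a01430, #7a0f25, #470915

12%: (222 − 26.64 = 195.36→195, 28 − 3.36 = 24.64→25, 67 − 8.04 = 58.96→59) → #c3193b
28%: (222 − 62.16 = 159.84→160, 28 − 7.84 = 20.16→20, 67 − 18.76 = 48.24→48) → #a01430
45%: (222 − 99.9 = 122.1→122, 28 − 12.6 = 15.4→15, 67 − 30.15 = 36.85→37) → #7a0f25
68%: (222 − 150.96 = 71.04→71, 28 − 19.04 = 8.96→9, 67 − 45.56 = 21.44→21) → #470915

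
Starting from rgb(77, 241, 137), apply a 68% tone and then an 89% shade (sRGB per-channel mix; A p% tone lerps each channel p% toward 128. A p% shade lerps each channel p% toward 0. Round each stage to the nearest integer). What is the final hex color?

#0C120E

Lerp each channel 68% toward 128:
  R: 77 + 0.68×(128−77) = 77 + 34.68 = 111.68 → 112
  G: 241 + 0.68×(128−241) = 241 − 76.84 = 164.16 → 164
  B: 137 + 0.68×(128−137) = 137 − 6.12 = 130.88 → 131
After the tone: rgb(112, 164, 131) = #70A483.
Per channel, c → c + 0.89(0 − c):
  R: 112 + 0.89×(0−112) = 112 − 99.68 = 12.32 → 12
  G: 164 + 0.89×(0−164) = 164 − 145.96 = 18.04 → 18
  B: 131 − 116.59 = 14.41 → 14
rgb(12, 18, 14) = #0C120E.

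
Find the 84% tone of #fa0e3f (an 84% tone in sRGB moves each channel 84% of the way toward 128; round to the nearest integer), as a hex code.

#946e76

#fa0e3f is rgb(250, 14, 63).
Lerp each channel 84% toward 128:
  R: 250 − 102.48 = 147.52 → 148
  G: 14 + 0.84×(128−14) = 14 + 95.76 = 109.76 → 110
  B: 63 + 0.84×(128−63) = 63 + 54.6 = 117.6 → 118
rgb(148, 110, 118) = #946e76.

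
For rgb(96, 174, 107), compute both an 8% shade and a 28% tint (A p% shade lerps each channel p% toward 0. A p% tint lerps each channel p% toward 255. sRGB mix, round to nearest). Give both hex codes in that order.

#58A062, #8DC594

8% shade:
  R: 96 + 0.08×(0−96) = 96 − 7.68 = 88.32 → 88
  G: 174 + 0.08×(0−174) = 174 − 13.92 = 160.08 → 160
  B: 107 + 0.08×(0−107) = 107 − 8.56 = 98.44 → 98
  → #58A062
28% tint:
  R: 96 + 0.28×(255−96) = 96 + 44.52 = 140.52 → 141
  G: 174 + 0.28×(255−174) = 174 + 22.68 = 196.68 → 197
  B: 107 + 0.28×(255−107) = 107 + 41.44 = 148.44 → 148
  → #8DC594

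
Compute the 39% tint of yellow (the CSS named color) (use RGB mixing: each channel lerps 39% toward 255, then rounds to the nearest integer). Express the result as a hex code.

#ffff63

CSS yellow is rgb(255, 255, 0).
A 39% tint moves each channel 39% toward 255:
  R: 255 + 0.39×(255−255) = 255 + 0 = 255 → 255
  G: 255 + 0 = 255 → 255
  B: 0 + 99.45 = 99.45 → 99
rgb(255, 255, 99) = #ffff63.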